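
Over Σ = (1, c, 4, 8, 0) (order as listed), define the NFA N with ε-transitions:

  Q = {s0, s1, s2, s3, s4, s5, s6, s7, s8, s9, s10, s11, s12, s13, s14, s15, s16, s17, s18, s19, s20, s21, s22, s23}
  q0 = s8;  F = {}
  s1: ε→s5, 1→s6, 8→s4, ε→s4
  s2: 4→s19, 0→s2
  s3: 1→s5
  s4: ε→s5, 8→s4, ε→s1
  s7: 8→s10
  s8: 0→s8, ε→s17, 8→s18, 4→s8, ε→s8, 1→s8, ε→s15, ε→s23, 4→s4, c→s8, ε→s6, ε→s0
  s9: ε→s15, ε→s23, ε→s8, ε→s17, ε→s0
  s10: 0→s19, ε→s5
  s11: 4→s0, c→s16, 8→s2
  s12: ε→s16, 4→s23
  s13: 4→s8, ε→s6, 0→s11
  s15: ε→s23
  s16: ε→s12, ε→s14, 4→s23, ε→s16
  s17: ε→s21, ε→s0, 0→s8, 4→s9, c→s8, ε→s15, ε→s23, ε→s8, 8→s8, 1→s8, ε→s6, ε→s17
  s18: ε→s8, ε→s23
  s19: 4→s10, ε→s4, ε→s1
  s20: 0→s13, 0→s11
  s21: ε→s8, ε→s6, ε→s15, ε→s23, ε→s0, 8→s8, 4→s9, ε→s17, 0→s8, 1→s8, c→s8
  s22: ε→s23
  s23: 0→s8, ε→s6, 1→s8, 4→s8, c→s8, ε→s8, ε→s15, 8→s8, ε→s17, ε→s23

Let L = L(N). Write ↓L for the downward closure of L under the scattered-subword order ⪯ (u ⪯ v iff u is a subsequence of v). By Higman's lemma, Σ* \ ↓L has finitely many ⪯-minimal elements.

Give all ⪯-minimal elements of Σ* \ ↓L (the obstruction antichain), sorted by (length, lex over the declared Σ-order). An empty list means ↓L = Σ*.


min(Σ*\↓L) = [ε].

|Q|=24, |F|=0, |δ|=84 (45 ε).
min D↑ (1 st, q0=0, F={0}): 0:1→0,c→0,4→0,8→0,0→0 [Hopcroft].
ε ∈ L(D↑) ⇒ ↓L = ∅.


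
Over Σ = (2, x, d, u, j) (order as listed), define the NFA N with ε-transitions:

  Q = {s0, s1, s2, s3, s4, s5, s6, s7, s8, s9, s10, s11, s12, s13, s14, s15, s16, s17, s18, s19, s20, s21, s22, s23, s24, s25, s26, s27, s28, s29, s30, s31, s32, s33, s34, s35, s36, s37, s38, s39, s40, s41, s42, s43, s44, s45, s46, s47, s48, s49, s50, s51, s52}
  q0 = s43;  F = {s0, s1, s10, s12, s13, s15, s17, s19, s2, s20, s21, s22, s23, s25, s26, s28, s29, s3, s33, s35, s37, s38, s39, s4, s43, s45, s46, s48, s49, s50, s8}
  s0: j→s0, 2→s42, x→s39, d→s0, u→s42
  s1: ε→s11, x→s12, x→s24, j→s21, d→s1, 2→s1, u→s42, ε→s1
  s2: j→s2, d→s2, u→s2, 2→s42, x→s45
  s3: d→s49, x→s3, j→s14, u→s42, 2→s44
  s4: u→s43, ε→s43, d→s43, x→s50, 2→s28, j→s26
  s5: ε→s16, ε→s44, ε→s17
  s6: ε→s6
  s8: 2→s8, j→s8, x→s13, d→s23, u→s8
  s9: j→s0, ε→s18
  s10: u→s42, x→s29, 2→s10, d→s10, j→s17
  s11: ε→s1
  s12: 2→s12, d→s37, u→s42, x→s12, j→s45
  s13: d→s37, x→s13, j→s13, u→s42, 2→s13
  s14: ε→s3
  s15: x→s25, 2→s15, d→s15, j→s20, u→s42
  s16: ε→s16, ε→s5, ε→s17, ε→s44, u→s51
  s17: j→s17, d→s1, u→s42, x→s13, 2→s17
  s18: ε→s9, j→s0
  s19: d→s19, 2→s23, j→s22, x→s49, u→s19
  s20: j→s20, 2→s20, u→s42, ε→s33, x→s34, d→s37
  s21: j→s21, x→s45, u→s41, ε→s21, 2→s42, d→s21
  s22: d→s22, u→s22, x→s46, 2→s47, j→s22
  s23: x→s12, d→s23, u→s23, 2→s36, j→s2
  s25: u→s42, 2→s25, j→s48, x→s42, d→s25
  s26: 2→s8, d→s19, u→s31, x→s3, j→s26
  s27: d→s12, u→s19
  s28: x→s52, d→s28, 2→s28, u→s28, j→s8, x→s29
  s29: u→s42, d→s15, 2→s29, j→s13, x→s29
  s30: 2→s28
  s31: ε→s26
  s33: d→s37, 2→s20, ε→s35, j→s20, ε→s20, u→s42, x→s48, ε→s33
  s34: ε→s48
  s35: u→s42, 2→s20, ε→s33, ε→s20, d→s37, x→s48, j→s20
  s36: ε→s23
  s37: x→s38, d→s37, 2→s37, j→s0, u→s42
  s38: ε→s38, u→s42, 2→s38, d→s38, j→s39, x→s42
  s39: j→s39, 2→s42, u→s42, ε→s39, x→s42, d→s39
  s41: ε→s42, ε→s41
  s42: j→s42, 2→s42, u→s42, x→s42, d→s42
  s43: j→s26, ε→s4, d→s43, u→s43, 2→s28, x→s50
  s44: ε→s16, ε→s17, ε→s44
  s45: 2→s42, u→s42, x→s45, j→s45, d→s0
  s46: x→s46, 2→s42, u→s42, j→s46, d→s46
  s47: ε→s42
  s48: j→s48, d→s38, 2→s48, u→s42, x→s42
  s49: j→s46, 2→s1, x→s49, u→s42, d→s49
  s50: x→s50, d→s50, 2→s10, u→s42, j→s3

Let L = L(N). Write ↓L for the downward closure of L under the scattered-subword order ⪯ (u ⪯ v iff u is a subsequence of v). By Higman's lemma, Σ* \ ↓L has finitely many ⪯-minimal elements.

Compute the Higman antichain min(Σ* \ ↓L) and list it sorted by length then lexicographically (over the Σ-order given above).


Antichain: [xu, jdj2, 2xdxx].

|Q|=53, |F|=31, |δ|=202 (34 ε).
min D↑ (29 st, q0=0, F={7}): 0:2→1,x→2,d→0,u→0,j→3 1:2→1,x→4,d→1,u→1,j→5 2:2→6,x→2,d→2,u→7,j→8 3:2→5,x→8,d→9,u→3,j→3 4:2→4,x→4,d→10,u→7,j→11 5:2→5,x→11,d→12,u→5,j→5 6:2→6,x→4,d→6,u→7,j→13 7:2→7,x→7,d→7,u→7,j→7 8:2→13,x→8,d→14,u→7,j→8 9:2→12,x→14,d→9,u→9,j→15 10:2→10,x→16,d→10,u→7,j→17 11:2→11,x→11,d→18,u→7,j→11 12:2→12,x→19,d→12,u→12,j→20 13:2→13,x→11,d→21,u→7,j→13 14:2→21,x→14,d→14,u→7,j→22 15:2→7,x→22,d→15,u→15,j→15 16:2→16,x→7,d→16,u→7,j→23 17:2→17,x→23,d→18,u→7,j→17 18:2→18,x→24,d→18,u→7,j→25 19:2→19,x→19,d→18,u→7,j→26 20:2→7,x→26,d→20,u→20,j→20 21:2→21,x→19,d→21,u→7,j→27 22:2→7,x→22,d→22,u→7,j→22 23:2→23,x→7,d→24,u→7,j→23 24:2→24,x→7,d→24,u→7,j→28 25:2→7,x→28,d→25,u→7,j→25 26:2→7,x→26,d→25,u→7,j→26 27:2→7,x→26,d→27,u→7,j→27 28:2→7,x→7,d→28,u→7,j→28 (ε-aug+det+¬).
'xu': run [45, 33, 3] end={s41,s42,s51} rej; 2/2 del acc.
'jdj2': run [45, 36, 20, 10, 2] end={s42,s47} rej; 4/4 single-dels accept.
'2xdxx': N↓-sim [45, 34, 18, 12, 6, 1] end={s42} ∉↓L; 5/5 del acc.
3 minimals (antichain).


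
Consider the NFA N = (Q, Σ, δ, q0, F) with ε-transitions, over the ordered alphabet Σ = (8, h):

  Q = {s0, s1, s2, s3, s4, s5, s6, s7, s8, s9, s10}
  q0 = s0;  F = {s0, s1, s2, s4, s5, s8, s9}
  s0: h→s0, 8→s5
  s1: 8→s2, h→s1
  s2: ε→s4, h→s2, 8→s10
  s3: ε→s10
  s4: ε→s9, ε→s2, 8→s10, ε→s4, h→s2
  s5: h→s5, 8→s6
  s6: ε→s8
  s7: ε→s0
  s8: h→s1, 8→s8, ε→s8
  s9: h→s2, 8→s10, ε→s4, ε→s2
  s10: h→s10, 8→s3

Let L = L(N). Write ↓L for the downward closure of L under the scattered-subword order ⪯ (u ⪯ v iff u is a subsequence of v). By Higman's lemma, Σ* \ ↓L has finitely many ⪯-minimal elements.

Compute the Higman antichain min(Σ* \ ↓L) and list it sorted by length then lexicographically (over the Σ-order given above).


|Q|=11, |F|=7, |δ|=26 (10 ε).
min D↑ (6 st, q0=0, F={5}): 0:8→1,h→0 1:8→2,h→1 2:8→2,h→3 3:8→4,h→3 4:8→5,h→4 5:8→5,h→5.
'88h88': run [10, 9, 8, 6, 5, 2] end={s10,s3} ∉↓L; 5/5 deletions ∈↓L.
1 obstructions.

Antichain: [88h88].


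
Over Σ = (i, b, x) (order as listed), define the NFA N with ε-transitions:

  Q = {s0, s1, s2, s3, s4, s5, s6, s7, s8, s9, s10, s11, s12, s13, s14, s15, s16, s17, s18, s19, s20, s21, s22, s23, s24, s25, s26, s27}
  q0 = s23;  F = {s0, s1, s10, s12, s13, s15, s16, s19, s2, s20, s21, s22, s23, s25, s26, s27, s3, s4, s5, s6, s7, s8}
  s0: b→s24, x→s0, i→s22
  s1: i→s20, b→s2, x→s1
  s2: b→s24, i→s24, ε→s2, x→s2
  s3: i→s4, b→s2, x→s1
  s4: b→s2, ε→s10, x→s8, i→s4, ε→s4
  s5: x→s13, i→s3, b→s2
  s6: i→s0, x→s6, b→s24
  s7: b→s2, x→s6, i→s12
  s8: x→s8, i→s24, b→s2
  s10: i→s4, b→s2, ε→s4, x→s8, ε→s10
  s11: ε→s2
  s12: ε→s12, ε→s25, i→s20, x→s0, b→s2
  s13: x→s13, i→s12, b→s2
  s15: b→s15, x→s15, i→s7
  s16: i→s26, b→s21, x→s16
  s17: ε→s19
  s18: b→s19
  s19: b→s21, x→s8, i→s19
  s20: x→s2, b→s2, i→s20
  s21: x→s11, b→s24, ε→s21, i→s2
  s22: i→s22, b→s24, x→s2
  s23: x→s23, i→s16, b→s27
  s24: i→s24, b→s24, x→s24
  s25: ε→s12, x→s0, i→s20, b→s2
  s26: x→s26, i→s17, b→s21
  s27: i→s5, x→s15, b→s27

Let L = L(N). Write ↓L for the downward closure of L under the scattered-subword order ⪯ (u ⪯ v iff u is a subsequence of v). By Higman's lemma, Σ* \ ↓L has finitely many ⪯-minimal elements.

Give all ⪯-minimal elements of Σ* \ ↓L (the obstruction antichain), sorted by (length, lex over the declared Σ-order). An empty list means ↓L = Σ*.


Antichain: [ibb, ibii, ibxi, bibi, iiixi, bxixb].

|Q|=28, |F|=22, |δ|=81 (11 ε).
min D↑ (21 st, q0=0, F={9}): 0:i→1,b→2,x→0 1:i→3,b→4,x→1 2:i→5,b→2,x→6 3:i→7,b→4,x→3 4:i→8,b→9,x→8 5:i→10,b→8,x→11 6:i→12,b→6,x→6 7:i→7,b→4,x→13 8:i→9,b→9,x→8 9:i→9,b→9,x→9 10:i→14,b→8,x→15 11:i→16,b→8,x→11 12:i→16,b→8,x→17 13:i→9,b→8,x→13 14:i→14,b→8,x→13 15:i→18,b→8,x→15 16:i→18,b→8,x→19 17:i→19,b→9,x→17 18:i→18,b→8,x→8 19:i→20,b→9,x→19 20:i→20,b→9,x→8 (ε-aug+det+¬).
'ibb': |S_i|=[25, 22, 4, 1] end={s24} ∉↓L; 3/3 deletions ∈↓L.
'ibii': N↓-sim [25, 22, 4, 2, 1] end={s24} rej; 4/4 del acc.
'ibxi': run [25, 22, 4, 3, 1] end={s24} — reject; 4/4 single-dels accept.
'bibi': N↓-sim [25, 20, 16, 2, 1] end={s24} rej; 4/4 deletions ∈↓L.
'iiixi': |S_i|=[25, 22, 17, 11, 4, 1] end={s24} — reject; 5/5 del acc.
'bxixb': run [25, 20, 14, 9, 5, 1] end={s24} rej; 5/5 del acc.
6 obstructions.


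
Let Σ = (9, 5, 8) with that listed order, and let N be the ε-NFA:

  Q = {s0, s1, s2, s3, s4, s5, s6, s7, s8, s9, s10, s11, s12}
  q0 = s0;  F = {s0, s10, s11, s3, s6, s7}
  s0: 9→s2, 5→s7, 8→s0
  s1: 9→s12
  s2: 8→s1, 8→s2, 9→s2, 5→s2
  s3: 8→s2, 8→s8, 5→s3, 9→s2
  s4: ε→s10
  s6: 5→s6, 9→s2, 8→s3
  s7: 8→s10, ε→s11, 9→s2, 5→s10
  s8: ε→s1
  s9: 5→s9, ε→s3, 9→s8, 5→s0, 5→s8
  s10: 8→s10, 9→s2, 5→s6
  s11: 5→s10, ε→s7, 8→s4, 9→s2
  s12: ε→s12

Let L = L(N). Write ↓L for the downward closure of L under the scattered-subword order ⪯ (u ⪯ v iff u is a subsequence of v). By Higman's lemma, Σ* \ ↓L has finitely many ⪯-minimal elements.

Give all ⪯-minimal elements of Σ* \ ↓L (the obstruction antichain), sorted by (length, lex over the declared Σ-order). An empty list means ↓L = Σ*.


Antichain: [9, 55588, 58588].

|Q|=13, |F|=6, |δ|=34 (6 ε).
min D↑ (6 st, q0=0, F={1}): 0:9→1,5→2,8→0 1:9→1,5→1,8→1 2:9→1,5→3,8→3 3:9→1,5→4,8→3 4:9→1,5→4,8→5 5:9→1,5→5,8→1.
'9': run [11, 3] end={s1,s12,s2} — reject; 1/1 del acc.
'55588': N↓-sim [11, 10, 7, 6, 5, 4] end={s1,s12,s2,s8} ∉↓L; 5/5 del acc.
'58588': N↓-sim [11, 10, 8, 6, 5, 4] end={s1,s12,s2,s8} ∉↓L; 5/5 deletions ∈↓L.
3 minimals (antichain).


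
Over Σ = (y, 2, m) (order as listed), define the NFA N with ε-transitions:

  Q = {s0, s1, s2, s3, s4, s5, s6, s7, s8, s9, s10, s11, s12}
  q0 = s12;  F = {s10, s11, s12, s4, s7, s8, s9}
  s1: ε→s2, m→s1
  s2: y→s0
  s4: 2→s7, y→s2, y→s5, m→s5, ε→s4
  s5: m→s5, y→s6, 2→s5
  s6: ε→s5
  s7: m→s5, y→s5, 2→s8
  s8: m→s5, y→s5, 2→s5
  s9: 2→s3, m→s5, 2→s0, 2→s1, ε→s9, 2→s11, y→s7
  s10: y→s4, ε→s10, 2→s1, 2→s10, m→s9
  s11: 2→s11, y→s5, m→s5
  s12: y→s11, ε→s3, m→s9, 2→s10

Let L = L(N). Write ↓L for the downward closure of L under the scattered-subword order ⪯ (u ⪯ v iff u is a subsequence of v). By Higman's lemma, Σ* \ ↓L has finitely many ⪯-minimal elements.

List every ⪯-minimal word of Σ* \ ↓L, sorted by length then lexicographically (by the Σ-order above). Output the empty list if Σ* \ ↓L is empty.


A = [yy, ym, mm, m2y, my22, 2y222].

|Q|=13, |F|=7, |δ|=37 (6 ε).
min D↑ (8 st, q0=0, F={4}): 0:y→1,2→2,m→3 1:y→4,2→1,m→4 2:y→5,2→2,m→3 3:y→6,2→1,m→4 4:y→4,2→4,m→4 5:y→4,2→6,m→4 6:y→4,2→7,m→4 7:y→4,2→4,m→4.
'yy': run [13, 8, 4] end={s0,s2,s5,s6} — reject; 2/2 single-dels accept.
'ym': run [13, 8, 2] end={s5,s6} ∉↓L; 2/2 deletions ∈↓L.
'mm': run [13, 10, 5] end={s0,s1,s2,s5,s6} ∉↓L; 2/2 deletions ∈↓L.
'm2y': |S_i|=[13, 10, 8, 3] end={s0,s5,s6} — reject; 3/3 single-dels accept.
'my22': run [13, 10, 5, 3, 2] end={s5,s6} — reject; 4/4 del acc.
'2y222': run [13, 12, 7, 4, 3, 2] end={s5,s6} — reject; 5/5 del acc.
6 obstructions.


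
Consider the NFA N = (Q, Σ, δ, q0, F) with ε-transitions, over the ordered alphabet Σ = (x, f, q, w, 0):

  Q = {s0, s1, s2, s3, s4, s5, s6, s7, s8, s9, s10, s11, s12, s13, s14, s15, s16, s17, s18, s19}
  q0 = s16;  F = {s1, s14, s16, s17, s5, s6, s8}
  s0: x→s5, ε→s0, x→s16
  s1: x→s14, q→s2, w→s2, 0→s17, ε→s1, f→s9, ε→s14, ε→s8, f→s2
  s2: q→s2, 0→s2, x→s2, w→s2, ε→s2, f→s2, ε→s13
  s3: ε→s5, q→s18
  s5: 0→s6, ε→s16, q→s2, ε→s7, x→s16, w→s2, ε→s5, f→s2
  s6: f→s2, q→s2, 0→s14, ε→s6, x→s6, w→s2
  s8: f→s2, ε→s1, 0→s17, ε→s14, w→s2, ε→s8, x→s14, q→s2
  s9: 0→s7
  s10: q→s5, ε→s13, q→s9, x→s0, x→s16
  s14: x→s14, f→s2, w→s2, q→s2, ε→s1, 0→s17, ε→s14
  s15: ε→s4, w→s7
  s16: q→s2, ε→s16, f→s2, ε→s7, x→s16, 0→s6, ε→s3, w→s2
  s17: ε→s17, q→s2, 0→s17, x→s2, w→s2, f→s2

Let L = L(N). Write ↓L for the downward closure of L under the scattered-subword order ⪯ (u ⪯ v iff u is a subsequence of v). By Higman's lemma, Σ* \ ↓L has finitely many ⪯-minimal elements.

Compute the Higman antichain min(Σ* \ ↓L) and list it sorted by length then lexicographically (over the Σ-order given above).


|Q|=20, |F|=7, |δ|=72 (22 ε).
min D↑ (5 st, q0=0, F={1}): 0:x→0,f→1,q→1,w→1,0→2 1:x→1,f→1,q→1,w→1,0→1 2:x→2,f→1,q→1,w→1,0→3 3:x→3,f→1,q→1,w→1,0→4 4:x→1,f→1,q→1,w→1,0→4.
'f': |S_i|=[13, 4] end={s13,s2,s7,s9} ∉↓L; 1/1 single-dels accept.
'q': |S_i|=[13, 3] end={s13,s18,s2} rej; 1/1 single-dels accept.
'w': run [13, 2] end={s13,s2} ∉↓L; 1/1 del acc.
'000x': run [13, 9, 8, 4, 2] end={s13,s2} rej; 4/4 del acc.
4 obstructions.

min(Σ*\↓L) = [f, q, w, 000x].


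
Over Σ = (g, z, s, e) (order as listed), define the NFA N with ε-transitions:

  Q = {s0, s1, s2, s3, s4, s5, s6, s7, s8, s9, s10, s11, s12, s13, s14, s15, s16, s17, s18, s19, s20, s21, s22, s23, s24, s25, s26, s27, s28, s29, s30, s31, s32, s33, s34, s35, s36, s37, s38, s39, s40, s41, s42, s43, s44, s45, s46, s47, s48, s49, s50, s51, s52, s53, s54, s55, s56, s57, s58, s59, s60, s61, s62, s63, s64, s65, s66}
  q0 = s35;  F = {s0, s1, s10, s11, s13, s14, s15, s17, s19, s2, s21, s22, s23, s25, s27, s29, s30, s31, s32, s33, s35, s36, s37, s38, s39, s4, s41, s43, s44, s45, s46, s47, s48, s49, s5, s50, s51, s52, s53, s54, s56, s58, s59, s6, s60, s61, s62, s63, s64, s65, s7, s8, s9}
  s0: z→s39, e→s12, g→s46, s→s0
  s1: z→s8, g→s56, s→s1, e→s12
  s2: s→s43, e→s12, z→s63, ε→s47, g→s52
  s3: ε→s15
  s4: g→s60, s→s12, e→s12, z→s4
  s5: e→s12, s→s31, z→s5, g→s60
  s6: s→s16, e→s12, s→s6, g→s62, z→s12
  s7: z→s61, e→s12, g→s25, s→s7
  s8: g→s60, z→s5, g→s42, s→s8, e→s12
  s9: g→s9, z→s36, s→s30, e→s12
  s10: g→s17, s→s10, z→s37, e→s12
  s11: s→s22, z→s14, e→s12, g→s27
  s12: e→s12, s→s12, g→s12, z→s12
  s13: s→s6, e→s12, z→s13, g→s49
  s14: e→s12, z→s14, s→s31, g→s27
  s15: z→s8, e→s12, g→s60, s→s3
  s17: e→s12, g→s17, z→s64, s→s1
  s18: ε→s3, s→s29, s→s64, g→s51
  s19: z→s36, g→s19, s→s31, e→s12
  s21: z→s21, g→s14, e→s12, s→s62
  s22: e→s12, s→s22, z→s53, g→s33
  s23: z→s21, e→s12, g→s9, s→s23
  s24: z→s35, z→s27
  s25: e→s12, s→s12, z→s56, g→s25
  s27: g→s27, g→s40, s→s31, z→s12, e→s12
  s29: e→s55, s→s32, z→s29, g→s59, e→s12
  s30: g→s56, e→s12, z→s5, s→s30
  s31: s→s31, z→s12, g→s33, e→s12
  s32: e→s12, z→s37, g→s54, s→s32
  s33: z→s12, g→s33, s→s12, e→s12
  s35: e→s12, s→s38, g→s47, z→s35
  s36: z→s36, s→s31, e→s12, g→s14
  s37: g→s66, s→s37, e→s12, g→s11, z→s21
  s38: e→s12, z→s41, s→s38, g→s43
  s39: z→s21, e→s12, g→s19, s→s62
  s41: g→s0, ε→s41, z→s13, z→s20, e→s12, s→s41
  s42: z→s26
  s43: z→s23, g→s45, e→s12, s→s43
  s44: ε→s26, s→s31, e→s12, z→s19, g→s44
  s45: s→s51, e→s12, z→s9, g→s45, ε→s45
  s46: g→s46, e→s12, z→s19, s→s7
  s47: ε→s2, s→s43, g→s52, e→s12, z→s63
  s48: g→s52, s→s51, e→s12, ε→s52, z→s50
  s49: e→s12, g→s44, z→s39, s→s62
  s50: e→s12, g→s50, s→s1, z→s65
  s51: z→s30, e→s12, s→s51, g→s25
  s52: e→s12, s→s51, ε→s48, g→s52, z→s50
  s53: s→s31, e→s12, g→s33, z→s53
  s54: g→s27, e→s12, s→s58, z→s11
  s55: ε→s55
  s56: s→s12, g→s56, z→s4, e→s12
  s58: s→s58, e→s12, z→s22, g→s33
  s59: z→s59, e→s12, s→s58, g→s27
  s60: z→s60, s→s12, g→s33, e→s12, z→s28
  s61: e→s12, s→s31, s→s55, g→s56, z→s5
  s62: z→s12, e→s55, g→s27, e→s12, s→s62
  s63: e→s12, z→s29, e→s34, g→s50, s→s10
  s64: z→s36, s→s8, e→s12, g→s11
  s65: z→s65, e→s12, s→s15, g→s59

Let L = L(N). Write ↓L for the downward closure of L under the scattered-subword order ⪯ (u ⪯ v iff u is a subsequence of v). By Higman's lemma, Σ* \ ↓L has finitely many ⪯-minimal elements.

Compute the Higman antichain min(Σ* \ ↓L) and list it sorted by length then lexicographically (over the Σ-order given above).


Antichain: [e, ggsgs, szzsz, gzzggz].

|Q|=67, |F|=53, |δ|=242 (10 ε).
min D↑ (52 st, q0=0, F={3}): 0:g→1,z→0,s→2,e→3 1:g→4,z→5,s→6,e→3 2:g→6,z→7,s→2,e→3 3:g→3,z→3,s→3,e→3 4:g→4,z→8,s→9,e→3 5:g→8,z→10,s→11,e→3 6:g→12,z→13,s→6,e→3 7:g→14,z→15,s→7,e→3 8:g→8,z→16,s→17,e→3 9:g→18,z→19,s→9,e→3 10:g→20,z→10,s→21,e→3 11:g→22,z→23,s→11,e→3 12:g→12,z→24,s→9,e→3 13:g→24,z→25,s→13,e→3 14:g→26,z→27,s→14,e→3 15:g→28,z→15,s→29,e→3 16:g→20,z→16,s→30,e→3 17:g→31,z→32,s→17,e→3 18:g→18,z→31,s→3,e→3 19:g→31,z→33,s→19,e→3 20:g→34,z→20,s→35,e→3 21:g→36,z→23,s→21,e→3 22:g→22,z→37,s→17,e→3 23:g→38,z→25,s→23,e→3 24:g→24,z→39,s→19,e→3 25:g→40,z→25,s→41,e→3 26:g→26,z→42,s→43,e→3 27:g→42,z→25,s→41,e→3 28:g→44,z→27,s→41,e→3 29:g→41,z→3,s→29,e→3 30:g→45,z→32,s→30,e→3 31:g→31,z→46,s→3,e→3 32:g→45,z→33,s→32,e→3 33:g→45,z→33,s→47,e→3 34:g→34,z→3,s→47,e→3 35:g→48,z→49,s→35,e→3 36:g→34,z→38,s→35,e→3 37:g→38,z→39,s→32,e→3 38:g→34,z→40,s→49,e→3 39:g→40,z→39,s→47,e→3 40:g→34,z→40,s→47,e→3 41:g→34,z→3,s→41,e→3 42:g→42,z→39,s→47,e→3 43:g→18,z→50,s→43,e→3 44:g→44,z→42,s→47,e→3 45:g→48,z→45,s→3,e→3 46:g→45,z→46,s→3,e→3 47:g→48,z→3,s→47,e→3 48:g→48,z→3,s→3,e→3 49:g→48,z→51,s→49,e→3 50:g→31,z→33,s→47,e→3 51:g→48,z→51,s→47,e→3 (ε-aug+det+¬).
'e': |S_i|=[64, 3] end={s12,s34,s55} rej; 1/1 single-dels accept.
'ggsgs': N↓-sim [64, 57, 42, 23, 9, 1] end={s12} rej; 5/5 single-dels accept.
'szzsz': N↓-sim [64, 53, 41, 26, 9, 1] end={s12} — reject; 5/5 del acc.
'gzzggz': N↓-sim [64, 57, 44, 31, 17, 5, 1] end={s12} ∉↓L; 6/6 single-dels accept.
4 obstructions.


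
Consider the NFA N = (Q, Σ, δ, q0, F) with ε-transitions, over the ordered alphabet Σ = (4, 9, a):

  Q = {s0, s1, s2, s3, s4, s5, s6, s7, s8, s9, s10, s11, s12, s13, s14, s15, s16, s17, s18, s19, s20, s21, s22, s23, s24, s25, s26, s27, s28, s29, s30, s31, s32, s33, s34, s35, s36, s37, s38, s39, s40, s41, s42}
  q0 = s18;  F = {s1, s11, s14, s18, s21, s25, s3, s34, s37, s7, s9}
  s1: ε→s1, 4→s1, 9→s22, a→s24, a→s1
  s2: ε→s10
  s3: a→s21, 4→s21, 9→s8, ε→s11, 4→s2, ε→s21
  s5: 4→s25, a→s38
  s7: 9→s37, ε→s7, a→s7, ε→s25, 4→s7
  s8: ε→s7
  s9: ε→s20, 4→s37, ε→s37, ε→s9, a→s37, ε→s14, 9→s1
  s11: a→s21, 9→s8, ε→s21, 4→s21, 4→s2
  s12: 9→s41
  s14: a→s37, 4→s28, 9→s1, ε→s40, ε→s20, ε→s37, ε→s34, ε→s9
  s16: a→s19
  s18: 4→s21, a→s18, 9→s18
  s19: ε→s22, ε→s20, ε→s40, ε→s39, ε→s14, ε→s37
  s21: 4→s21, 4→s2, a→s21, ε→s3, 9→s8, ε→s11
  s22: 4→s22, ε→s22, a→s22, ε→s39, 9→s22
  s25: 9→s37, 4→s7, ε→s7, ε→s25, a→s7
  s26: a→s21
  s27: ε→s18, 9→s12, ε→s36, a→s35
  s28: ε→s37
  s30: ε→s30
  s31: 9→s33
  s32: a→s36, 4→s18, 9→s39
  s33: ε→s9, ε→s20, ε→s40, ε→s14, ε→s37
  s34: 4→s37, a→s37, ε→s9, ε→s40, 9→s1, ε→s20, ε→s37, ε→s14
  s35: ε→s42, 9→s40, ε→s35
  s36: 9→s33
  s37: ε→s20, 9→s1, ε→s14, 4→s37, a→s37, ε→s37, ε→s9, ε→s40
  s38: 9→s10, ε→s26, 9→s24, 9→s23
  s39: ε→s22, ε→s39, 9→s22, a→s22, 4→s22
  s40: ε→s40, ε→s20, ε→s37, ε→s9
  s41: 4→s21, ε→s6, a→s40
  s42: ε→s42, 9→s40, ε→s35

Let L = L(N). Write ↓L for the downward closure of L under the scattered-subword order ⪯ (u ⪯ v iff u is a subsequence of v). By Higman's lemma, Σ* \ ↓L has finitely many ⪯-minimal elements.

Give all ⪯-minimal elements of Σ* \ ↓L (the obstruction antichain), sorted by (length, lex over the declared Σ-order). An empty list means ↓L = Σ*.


A = [49999].

|Q|=43, |F|=11, |δ|=122 (60 ε).
min D↑ (6 st, q0=0, F={5}): 0:4→1,9→0,a→0 1:4→1,9→2,a→1 2:4→2,9→3,a→2 3:4→3,9→4,a→3 4:4→4,9→5,a→4 5:4→5,9→5,a→5 (ε-aug+det+¬).
'49999': N↓-sim [20, 19, 14, 11, 4, 2] end={s22,s39} rej; 5/5 single-dels accept.
1 minimals (antichain).


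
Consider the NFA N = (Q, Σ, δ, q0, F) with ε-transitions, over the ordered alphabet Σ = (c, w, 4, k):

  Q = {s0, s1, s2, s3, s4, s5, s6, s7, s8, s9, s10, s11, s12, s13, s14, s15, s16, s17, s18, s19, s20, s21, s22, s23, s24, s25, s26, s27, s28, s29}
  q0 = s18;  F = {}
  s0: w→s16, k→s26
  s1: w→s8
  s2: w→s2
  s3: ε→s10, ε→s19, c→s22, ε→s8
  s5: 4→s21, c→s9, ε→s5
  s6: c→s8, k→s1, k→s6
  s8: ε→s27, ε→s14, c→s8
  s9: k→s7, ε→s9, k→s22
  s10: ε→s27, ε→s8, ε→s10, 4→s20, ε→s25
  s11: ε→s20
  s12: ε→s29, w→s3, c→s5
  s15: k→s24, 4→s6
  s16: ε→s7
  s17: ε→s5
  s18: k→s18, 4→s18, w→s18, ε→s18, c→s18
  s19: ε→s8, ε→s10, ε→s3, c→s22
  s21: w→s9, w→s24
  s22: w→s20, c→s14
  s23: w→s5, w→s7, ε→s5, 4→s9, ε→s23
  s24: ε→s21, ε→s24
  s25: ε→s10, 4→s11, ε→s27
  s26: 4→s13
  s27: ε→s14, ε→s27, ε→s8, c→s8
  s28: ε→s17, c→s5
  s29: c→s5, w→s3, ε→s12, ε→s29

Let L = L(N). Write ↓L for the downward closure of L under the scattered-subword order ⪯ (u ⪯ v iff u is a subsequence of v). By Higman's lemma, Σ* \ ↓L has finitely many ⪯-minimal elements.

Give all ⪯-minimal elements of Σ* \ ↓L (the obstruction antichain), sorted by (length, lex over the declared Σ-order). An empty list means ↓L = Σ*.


|Q|=30, |F|=0, |δ|=67 (31 ε).
min D↑ (1 st, q0=0, F={0}): 0:c→0,w→0,4→0,k→0 (ε-aug+det+¬).
ε ∈ L(D↑) ⇒ ↓L = ∅.

Antichain: [ε].


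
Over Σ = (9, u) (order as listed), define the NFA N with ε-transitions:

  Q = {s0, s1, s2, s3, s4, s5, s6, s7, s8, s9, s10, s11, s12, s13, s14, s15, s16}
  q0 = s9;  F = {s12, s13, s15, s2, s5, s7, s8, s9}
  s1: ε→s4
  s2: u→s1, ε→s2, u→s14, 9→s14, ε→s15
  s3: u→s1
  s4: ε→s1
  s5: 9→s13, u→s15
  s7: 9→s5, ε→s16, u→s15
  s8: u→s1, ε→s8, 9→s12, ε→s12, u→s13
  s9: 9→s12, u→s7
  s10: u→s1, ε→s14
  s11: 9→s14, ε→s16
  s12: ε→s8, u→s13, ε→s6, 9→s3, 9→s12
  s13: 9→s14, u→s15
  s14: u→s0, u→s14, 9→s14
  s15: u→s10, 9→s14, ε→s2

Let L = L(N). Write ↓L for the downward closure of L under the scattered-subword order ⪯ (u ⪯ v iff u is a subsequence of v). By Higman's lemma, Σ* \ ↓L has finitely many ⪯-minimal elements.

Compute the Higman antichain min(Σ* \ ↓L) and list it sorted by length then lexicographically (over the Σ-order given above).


A = [9u9, uu9, uuu, u999].

|Q|=17, |F|=8, |δ|=37 (12 ε).
min D↑ (7 st, q0=0, F={6}): 0:9→1,u→2 1:9→1,u→3 2:9→4,u→5 3:9→6,u→5 4:9→3,u→5 5:9→6,u→6 6:9→6,u→6 [Hopcroft].
'9u9': N↓-sim [16, 13, 8, 2] end={s0,s14} — reject; 3/3 del acc.
'uu9': |S_i|=[16, 11, 7, 2] end={s0,s14} rej; 3/3 single-dels accept.
'uuu': |S_i|=[16, 11, 7, 5] end={s0,s1,s10,s14,s4} rej; 3/3 deletions ∈↓L.
'u999': |S_i|=[16, 11, 9, 8, 2] end={s0,s14} — reject; 4/4 single-dels accept.
4 minimals (antichain).


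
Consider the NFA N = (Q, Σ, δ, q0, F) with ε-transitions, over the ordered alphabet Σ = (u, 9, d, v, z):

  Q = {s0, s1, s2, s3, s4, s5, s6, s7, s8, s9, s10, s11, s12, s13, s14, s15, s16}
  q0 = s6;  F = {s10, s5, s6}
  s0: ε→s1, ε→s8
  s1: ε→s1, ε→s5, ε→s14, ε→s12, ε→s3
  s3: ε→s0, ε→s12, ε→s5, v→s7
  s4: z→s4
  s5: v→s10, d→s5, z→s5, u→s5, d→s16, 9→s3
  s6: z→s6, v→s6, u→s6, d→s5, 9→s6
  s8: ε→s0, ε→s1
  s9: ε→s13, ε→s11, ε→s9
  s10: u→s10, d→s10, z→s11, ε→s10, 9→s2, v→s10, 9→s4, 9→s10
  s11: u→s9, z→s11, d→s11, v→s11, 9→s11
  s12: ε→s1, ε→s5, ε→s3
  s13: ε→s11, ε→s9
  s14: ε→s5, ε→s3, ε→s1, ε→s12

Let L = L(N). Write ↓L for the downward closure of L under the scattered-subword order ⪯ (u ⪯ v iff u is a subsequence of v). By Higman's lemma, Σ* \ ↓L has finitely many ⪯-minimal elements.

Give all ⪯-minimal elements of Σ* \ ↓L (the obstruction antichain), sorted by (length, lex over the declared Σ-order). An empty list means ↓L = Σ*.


min(Σ*\↓L) = [dvz].

|Q|=17, |F|=3, |δ|=50 (25 ε).
min D↑ (4 st, q0=0, F={3}): 0:u→0,9→0,d→1,v→0,z→0 1:u→1,9→1,d→1,v→2,z→1 2:u→2,9→2,d→2,v→2,z→3 3:u→3,9→3,d→3,v→3,z→3 (ε-aug+det+¬).
'dvz': N↓-sim [16, 15, 7, 4] end={s11,s13,s4,s9} rej; 3/3 single-dels accept.
1 words, ⪯-incomp.


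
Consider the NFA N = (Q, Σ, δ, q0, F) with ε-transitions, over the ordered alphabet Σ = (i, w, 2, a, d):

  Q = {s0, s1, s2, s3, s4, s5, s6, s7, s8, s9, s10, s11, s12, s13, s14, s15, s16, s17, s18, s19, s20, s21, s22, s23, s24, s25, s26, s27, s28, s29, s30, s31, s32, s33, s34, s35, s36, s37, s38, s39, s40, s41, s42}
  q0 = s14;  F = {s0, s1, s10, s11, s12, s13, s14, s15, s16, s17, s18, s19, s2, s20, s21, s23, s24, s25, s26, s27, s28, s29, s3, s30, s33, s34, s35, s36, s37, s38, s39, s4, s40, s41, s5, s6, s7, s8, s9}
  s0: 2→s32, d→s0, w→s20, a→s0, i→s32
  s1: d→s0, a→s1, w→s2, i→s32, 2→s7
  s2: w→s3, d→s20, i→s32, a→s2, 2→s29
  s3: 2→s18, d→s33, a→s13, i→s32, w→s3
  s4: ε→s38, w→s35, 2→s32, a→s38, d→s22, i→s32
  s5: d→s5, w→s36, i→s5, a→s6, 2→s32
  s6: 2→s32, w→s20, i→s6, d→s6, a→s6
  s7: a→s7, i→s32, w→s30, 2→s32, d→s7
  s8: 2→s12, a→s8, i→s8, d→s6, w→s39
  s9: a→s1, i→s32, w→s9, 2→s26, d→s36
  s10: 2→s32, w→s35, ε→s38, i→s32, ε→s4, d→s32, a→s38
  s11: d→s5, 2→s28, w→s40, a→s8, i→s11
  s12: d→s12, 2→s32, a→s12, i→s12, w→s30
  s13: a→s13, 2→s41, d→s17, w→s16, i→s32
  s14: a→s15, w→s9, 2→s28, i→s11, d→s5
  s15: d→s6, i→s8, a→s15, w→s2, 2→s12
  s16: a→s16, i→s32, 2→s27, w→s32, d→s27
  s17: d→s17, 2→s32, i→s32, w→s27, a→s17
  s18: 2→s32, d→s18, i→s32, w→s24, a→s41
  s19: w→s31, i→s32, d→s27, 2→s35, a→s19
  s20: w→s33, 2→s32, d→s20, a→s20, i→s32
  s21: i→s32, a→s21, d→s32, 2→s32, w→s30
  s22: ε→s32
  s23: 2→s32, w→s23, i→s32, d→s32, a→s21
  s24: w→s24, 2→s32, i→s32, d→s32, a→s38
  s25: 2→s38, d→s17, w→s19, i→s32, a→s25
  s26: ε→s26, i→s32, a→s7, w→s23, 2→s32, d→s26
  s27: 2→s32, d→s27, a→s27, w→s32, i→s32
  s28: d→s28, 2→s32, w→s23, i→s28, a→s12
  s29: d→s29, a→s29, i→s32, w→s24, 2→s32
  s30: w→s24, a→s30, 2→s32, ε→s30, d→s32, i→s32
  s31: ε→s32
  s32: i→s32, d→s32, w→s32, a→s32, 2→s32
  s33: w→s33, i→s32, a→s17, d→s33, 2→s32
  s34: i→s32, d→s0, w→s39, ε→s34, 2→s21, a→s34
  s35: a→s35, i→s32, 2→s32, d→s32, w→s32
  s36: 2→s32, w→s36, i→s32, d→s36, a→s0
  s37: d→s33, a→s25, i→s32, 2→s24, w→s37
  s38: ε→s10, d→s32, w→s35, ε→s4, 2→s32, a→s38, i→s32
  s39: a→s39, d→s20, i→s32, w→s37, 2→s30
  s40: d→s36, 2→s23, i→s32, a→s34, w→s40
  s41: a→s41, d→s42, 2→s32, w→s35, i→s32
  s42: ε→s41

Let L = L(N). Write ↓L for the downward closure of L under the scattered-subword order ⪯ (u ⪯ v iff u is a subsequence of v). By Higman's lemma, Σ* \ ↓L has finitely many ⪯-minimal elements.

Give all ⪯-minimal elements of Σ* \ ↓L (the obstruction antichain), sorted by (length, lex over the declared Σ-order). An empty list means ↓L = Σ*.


|Q|=43, |F|=39, |δ|=211 (11 ε).
min D↑ (38 st, q0=0, F={8}): 0:i→1,w→2,2→3,a→4,d→5 1:i→1,w→6,2→3,a→7,d→5 2:i→8,w→2,2→9,a→10,d→11 3:i→3,w→12,2→8,a→13,d→3 4:i→7,w→14,2→13,a→4,d→15 5:i→5,w→11,2→8,a→15,d→5 6:i→8,w→6,2→12,a→16,d→11 7:i→7,w→17,2→13,a→7,d→15 8:i→8,w→8,2→8,a→8,d→8 9:i→8,w→12,2→8,a→18,d→9 10:i→8,w→14,2→18,a→10,d→19 11:i→8,w→11,2→8,a→19,d→11 12:i→8,w→12,2→8,a→20,d→8 13:i→13,w→21,2→8,a→13,d→13 14:i→8,w→22,2→23,a→14,d→24 15:i→15,w→24,2→8,a→15,d→15 16:i→8,w→17,2→20,a→16,d→19 17:i→8,w→25,2→21,a→17,d→24 18:i→8,w→21,2→8,a→18,d→18 19:i→8,w→24,2→8,a→19,d→19 20:i→8,w→21,2→8,a→20,d→8 21:i→8,w→26,2→8,a→21,d→8 22:i→8,w→22,2→27,a→28,d→29 23:i→8,w→26,2→8,a→23,d→23 24:i→8,w→29,2→8,a→24,d→24 25:i→8,w→25,2→26,a→30,d→29 26:i→8,w→26,2→8,a→31,d→8 27:i→8,w→26,2→8,a→32,d→27 28:i→8,w→33,2→32,a→28,d→34 29:i→8,w→29,2→8,a→34,d→29 30:i→8,w→35,2→31,a→30,d→34 31:i→8,w→36,2→8,a→31,d→8 32:i→8,w→36,2→8,a→32,d→32 33:i→8,w→8,2→37,a→33,d→37 34:i→8,w→37,2→8,a→34,d→34 35:i→8,w→8,2→36,a→35,d→37 36:i→8,w→8,2→8,a→36,d→8 37:i→8,w→8,2→8,a→37,d→37 (ε-aug+det+¬).
'wi': |S_i|=[43, 35, 1] end={s32} — reject; 2/2 del acc.
'22': run [43, 19, 1] end={s32} rej; 2/2 deletions ∈↓L.
'd2': |S_i|=[43, 26, 1] end={s32} — reject; 2/2 single-dels accept.
'2wd': |S_i|=[43, 19, 10, 2] end={s22,s32} rej; 3/3 deletions ∈↓L.
'iw2d': |S_i|=[43, 29, 23, 10, 2] end={s22,s32} rej; 4/4 single-dels accept.
'awwaww': N↓-sim [43, 34, 25, 20, 15, 6, 2] end={s31,s32} ∉↓L; 6/6 deletions ∈↓L.
6 obstructions.

min(Σ*\↓L) = [wi, 22, d2, 2wd, iw2d, awwaww].


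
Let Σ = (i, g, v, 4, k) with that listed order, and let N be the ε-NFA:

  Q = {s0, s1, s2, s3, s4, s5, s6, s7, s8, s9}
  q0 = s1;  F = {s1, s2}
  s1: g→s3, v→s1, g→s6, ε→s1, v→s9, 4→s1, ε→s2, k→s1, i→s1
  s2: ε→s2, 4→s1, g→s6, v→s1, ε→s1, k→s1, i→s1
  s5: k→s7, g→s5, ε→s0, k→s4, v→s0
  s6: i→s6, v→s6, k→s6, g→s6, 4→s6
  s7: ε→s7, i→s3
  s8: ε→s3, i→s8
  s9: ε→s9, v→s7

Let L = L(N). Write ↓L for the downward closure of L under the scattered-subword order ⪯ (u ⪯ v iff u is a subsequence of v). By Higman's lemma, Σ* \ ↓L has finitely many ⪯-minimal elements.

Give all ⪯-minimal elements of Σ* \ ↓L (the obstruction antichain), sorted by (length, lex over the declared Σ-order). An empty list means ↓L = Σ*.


|Q|=10, |F|=2, |δ|=32 (8 ε).
min D↑ (2 st, q0=0, F={1}): 0:i→0,g→1,v→0,4→0,k→0 1:i→1,g→1,v→1,4→1,k→1 [Hopcroft].
'g': |S_i|=[6, 2] end={s3,s6} rej; 1/1 deletions ∈↓L.
1 obstructions.

Antichain: [g].


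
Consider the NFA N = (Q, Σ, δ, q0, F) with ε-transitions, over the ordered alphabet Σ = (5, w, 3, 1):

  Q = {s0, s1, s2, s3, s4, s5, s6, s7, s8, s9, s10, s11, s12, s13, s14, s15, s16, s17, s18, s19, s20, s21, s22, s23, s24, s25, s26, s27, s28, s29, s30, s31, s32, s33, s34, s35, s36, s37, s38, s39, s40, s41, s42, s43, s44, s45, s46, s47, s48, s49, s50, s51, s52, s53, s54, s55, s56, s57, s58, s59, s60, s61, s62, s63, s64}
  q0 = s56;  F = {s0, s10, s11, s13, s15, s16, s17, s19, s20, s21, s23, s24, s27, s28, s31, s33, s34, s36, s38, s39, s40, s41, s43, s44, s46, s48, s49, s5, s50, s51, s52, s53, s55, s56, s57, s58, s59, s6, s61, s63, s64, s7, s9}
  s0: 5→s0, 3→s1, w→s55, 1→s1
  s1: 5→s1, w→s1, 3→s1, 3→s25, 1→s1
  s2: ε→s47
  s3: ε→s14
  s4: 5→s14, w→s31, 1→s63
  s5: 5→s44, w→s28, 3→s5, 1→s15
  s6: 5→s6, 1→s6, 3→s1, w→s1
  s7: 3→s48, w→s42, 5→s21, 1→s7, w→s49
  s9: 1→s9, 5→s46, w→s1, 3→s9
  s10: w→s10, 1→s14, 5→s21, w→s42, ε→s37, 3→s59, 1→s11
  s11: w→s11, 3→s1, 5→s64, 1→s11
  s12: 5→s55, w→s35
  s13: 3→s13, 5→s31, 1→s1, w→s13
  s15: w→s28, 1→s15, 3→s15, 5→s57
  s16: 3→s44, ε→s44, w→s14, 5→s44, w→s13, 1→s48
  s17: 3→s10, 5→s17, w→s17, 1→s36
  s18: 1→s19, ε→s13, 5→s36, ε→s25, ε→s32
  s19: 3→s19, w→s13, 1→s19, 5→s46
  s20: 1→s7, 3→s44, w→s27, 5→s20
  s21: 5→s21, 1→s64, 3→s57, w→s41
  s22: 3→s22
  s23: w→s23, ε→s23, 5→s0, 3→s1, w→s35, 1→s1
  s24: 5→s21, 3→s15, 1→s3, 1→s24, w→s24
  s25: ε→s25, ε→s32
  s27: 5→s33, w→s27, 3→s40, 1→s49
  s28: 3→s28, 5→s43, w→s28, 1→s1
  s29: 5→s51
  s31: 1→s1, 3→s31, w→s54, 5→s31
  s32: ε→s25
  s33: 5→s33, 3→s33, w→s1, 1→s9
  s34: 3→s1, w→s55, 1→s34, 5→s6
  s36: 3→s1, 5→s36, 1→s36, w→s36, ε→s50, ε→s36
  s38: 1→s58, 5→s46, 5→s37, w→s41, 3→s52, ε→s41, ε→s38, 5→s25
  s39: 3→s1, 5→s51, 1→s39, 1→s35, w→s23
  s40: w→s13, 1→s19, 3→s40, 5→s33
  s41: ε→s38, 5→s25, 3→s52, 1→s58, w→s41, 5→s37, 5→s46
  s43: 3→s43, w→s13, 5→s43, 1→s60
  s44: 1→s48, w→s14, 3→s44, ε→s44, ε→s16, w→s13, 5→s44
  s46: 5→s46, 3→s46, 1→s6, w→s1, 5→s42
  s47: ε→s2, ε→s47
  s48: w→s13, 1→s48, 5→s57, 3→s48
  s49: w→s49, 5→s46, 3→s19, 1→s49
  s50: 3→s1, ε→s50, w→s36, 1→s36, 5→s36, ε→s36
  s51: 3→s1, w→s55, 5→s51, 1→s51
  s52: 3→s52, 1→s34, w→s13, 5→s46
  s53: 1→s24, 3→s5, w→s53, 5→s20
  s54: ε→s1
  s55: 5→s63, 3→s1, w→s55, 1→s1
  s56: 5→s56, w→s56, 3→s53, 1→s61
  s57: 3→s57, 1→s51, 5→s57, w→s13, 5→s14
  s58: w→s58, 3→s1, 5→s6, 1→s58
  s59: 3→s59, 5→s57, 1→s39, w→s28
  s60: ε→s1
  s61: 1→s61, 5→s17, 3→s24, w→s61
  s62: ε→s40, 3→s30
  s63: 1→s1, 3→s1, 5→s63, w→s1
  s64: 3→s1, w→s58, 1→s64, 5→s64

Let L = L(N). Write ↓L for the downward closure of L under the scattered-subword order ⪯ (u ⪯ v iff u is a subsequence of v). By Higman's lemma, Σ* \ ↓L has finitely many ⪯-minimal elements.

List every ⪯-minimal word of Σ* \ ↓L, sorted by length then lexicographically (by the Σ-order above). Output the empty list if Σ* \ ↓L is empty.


Antichain: [33w1, 1513, 35w5w].

|Q|=65, |F|=43, |δ|=226 (25 ε).
min D↑ (41 st, q0=0, F={21}): 0:5→0,w→0,3→1,1→2 1:5→3,w→1,3→4,1→5 2:5→6,w→2,3→5,1→2 3:5→3,w→7,3→8,1→9 4:5→8,w→10,3→4,1→11 5:5→12,w→5,3→11,1→5 6:5→6,w→6,3→13,1→14 7:5→15,w→7,3→16,1→17 8:5→8,w→18,3→8,1→19 9:5→12,w→17,3→19,1→9 10:5→20,w→10,3→10,1→21 11:5→22,w→10,3→11,1→11 12:5→12,w→23,3→22,1→24 13:5→12,w→13,3→25,1→26 14:5→14,w→14,3→21,1→14 15:5→15,w→21,3→15,1→27 16:5→15,w→18,3→16,1→28 17:5→29,w→17,3→28,1→17 18:5→30,w→18,3→18,1→21 19:5→22,w→18,3→19,1→19 20:5→20,w→18,3→20,1→21 21:5→21,w→21,3→21,1→21 22:5→22,w→18,3→22,1→31 23:5→29,w→23,3→32,1→33 24:5→24,w→33,3→21,1→24 25:5→22,w→10,3→25,1→34 26:5→24,w→26,3→21,1→26 27:5→29,w→21,3→27,1→27 28:5→29,w→18,3→28,1→28 29:5→29,w→21,3→29,1→35 30:5→30,w→21,3→30,1→21 31:5→31,w→36,3→21,1→31 32:5→29,w→18,3→32,1→37 33:5→35,w→33,3→21,1→33 34:5→31,w→38,3→21,1→34 35:5→35,w→21,3→21,1→35 36:5→39,w→36,3→21,1→21 37:5→35,w→36,3→21,1→37 38:5→40,w→38,3→21,1→21 39:5→39,w→21,3→21,1→21 40:5→40,w→36,3→21,1→21 [Hopcroft].
'33w1': |S_i|=[53, 48, 33, 15, 4] end={s1,s25,s32,s60} ∉↓L; 4/4 single-dels accept.
'1513': |S_i|=[53, 44, 35, 19, 3] end={s1,s25,s32} ∉↓L; 4/4 deletions ∈↓L.
'35w5w': run [53, 48, 36, 24, 12, 4] end={s1,s25,s32,s54} — reject; 5/5 single-dels accept.
3 obstructions.


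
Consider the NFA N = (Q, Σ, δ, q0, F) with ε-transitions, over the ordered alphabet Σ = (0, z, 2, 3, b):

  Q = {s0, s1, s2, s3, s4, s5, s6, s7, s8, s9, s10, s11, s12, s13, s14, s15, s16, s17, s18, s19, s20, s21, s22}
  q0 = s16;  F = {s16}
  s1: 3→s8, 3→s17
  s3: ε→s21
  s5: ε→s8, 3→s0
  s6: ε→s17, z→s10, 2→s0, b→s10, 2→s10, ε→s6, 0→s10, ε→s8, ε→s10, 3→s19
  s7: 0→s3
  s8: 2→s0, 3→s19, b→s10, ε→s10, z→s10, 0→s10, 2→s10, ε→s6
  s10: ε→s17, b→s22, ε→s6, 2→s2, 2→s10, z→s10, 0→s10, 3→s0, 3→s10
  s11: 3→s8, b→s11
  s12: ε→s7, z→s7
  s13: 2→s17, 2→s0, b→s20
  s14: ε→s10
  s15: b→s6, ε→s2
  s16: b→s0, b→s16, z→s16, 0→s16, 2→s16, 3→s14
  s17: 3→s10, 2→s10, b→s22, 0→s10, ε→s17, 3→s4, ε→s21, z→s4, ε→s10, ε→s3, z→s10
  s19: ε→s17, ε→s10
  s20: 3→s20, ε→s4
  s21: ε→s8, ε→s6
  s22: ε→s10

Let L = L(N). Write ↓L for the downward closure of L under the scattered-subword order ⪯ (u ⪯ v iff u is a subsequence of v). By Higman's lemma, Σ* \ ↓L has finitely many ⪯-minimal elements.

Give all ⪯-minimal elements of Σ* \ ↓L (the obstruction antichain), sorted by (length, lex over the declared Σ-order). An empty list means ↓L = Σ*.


Antichain: [3].

|Q|=23, |F|=1, |δ|=67 (23 ε).
min D↑ (2 st, q0=0, F={1}): 0:0→0,z→0,2→0,3→1,b→0 1:0→1,z→1,2→1,3→1,b→1 (ε-aug+det+¬).
'3': |S_i|=[13, 12] end={s0,s10,s14,s17,s19,s2,s21,s22,s3,s4,s6,s8} rej; 1/1 deletions ∈↓L.
1 obstructions.


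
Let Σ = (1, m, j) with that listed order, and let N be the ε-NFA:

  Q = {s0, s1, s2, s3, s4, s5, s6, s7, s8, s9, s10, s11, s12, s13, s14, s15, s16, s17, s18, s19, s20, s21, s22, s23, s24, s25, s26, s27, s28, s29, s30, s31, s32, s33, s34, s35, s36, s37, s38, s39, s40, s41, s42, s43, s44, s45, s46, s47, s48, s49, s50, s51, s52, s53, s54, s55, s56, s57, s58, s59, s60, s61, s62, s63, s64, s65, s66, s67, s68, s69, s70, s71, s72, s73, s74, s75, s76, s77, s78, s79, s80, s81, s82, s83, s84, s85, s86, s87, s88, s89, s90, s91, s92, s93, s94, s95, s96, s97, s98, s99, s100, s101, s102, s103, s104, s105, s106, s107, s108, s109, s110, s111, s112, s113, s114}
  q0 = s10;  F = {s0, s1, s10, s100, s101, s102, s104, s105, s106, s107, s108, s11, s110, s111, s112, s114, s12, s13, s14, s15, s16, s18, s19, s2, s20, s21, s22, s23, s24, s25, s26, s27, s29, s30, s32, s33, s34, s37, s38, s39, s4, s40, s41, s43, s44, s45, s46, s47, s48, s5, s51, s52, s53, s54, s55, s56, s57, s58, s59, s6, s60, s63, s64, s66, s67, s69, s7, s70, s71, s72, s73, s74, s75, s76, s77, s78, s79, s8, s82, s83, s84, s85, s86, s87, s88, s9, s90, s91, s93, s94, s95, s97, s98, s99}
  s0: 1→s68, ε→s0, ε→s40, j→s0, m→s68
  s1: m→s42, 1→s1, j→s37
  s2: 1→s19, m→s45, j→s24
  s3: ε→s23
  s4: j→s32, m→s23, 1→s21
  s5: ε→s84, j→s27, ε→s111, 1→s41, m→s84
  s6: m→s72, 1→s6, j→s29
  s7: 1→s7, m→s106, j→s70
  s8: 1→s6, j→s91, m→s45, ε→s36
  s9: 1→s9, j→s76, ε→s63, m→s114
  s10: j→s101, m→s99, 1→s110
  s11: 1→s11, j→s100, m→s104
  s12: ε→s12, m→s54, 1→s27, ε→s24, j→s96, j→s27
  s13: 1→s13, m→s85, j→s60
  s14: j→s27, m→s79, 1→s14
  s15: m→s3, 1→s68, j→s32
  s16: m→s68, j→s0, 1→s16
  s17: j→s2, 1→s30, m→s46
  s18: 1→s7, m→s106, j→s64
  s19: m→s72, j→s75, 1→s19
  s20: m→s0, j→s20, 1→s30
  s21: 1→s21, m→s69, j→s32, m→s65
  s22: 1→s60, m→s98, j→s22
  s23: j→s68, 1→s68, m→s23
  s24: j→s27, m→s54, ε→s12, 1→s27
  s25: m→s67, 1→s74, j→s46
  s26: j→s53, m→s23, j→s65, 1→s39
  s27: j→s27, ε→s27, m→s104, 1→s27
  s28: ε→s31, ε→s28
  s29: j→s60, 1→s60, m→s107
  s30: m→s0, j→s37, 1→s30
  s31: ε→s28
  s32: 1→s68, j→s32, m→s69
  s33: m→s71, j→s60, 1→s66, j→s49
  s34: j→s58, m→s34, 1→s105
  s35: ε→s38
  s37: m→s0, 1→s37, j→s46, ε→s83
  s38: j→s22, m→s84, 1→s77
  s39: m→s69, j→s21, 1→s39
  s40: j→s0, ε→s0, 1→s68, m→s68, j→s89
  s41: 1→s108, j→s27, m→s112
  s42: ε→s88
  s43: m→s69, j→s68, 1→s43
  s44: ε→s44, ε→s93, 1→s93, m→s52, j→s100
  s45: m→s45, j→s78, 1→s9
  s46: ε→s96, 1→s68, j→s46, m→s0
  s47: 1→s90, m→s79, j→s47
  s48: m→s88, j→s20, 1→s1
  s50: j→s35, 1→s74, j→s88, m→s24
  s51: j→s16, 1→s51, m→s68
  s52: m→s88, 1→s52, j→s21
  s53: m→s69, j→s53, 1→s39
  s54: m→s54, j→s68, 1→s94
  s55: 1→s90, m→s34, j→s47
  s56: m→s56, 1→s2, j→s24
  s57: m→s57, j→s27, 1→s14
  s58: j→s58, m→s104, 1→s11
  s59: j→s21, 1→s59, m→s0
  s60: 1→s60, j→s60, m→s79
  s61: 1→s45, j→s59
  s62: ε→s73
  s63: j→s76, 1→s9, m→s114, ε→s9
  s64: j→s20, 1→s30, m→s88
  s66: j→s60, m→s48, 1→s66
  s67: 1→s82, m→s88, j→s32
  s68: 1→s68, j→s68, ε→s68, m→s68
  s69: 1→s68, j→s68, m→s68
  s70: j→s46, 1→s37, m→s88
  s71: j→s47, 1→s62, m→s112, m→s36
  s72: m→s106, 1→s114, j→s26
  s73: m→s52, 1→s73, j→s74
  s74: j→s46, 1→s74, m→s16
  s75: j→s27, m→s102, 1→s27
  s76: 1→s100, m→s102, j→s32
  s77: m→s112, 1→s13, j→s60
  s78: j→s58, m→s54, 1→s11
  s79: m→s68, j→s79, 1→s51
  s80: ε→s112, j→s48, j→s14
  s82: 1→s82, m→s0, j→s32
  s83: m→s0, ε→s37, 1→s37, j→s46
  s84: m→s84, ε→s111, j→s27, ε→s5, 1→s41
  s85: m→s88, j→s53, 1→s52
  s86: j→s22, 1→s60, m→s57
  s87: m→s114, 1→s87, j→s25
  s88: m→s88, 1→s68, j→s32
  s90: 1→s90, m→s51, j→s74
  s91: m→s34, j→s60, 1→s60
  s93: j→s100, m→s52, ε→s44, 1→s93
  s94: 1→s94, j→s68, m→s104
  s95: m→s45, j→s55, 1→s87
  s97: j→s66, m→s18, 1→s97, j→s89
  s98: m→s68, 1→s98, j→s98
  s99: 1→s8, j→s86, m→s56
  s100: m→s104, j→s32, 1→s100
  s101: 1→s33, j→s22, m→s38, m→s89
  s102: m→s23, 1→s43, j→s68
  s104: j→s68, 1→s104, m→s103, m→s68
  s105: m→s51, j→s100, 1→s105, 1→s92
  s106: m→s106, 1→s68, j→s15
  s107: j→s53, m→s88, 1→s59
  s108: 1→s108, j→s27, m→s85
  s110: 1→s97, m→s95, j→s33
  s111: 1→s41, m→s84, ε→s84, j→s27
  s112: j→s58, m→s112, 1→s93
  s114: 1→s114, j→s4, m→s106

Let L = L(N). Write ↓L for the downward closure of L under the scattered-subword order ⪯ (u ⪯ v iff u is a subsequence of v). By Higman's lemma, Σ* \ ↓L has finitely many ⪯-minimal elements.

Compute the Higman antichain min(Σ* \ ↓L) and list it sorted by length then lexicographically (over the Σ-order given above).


|Q|=115, |F|=94, |δ|=336 (30 ε).
min D↑ (88 st, q0=0, F={49}): 0:1→1,m→2,j→3 1:1→4,m→5,j→6 2:1→7,m→8,j→9 3:1→6,m→10,j→11 4:1→4,m→12,j→13 5:1→14,m→15,j→16 6:1→13,m→17,j→18 7:1→19,m→15,j→20 8:1→21,m→8,j→22 9:1→18,m→23,j→11 10:1→24,m→25,j→11 11:1→18,m→26,j→11 12:1→27,m→28,j→29 13:1→13,m→30,j→18 14:1→14,m→31,j→32 15:1→33,m→15,j→34 16:1→35,m→36,j→37 17:1→38,m→39,j→37 18:1→18,m→40,j→18 19:1→19,m→41,j→42 20:1→18,m→36,j→18 21:1→43,m→15,j→22 22:1→44,m→45,j→44 23:1→46,m→23,j→44 24:1→47,m→39,j→18 25:1→48,m→25,j→44 26:1→26,m→49,j→26 27:1→27,m→28,j→50 28:1→49,m→28,j→51 29:1→52,m→53,j→54 30:1→55,m→53,j→54 31:1→31,m→28,j→56 32:1→57,m→58,j→59 33:1→33,m→31,j→60 34:1→61,m→45,j→62 35:1→35,m→63,j→57 36:1→64,m→36,j→62 37:1→35,m→40,j→37 38:1→38,m→65,j→57 39:1→66,m→39,j→62 40:1→63,m→49,j→40 41:1→31,m→28,j→67 42:1→18,m→68,j→18 43:1→43,m→41,j→69 44:1→44,m→70,j→44 45:1→71,m→45,j→49 46:1→46,m→40,j→44 47:1→47,m→72,j→18 48:1→73,m→39,j→44 49:1→49,m→49,j→49 50:1→74,m→53,j→59 51:1→49,m→75,j→76 52:1→52,m→77,j→74 53:1→49,m→53,j→76 54:1→52,m→77,j→54 55:1→55,m→53,j→74 56:1→78,m→75,j→76 57:1→57,m→79,j→59 58:1→80,m→53,j→76 59:1→49,m→77,j→59 60:1→81,m→82,j→76 61:1→61,m→70,j→81 62:1→61,m→70,j→62 63:1→63,m→49,j→79 64:1→64,m→63,j→81 65:1→65,m→53,j→78 66:1→66,m→65,j→81 67:1→83,m→75,j→84 68:1→85,m→53,j→84 69:1→44,m→82,j→44 70:1→70,m→49,j→49 71:1→71,m→70,j→49 72:1→65,m→53,j→84 73:1→73,m→72,j→44 74:1→74,m→77,j→59 75:1→49,m→75,j→49 76:1→49,m→86,j→76 77:1→49,m→49,j→77 78:1→78,m→86,j→76 79:1→79,m→49,j→77 80:1→80,m→77,j→76 81:1→81,m→70,j→76 82:1→87,m→75,j→49 83:1→83,m→86,j→78 84:1→83,m→86,j→84 85:1→85,m→77,j→78 86:1→49,m→49,j→49 87:1→87,m→86,j→49.
'jjmm': N↓-sim [105, 86, 32, 12, 2] end={s103,s68} — reject; 4/4 single-dels accept.
'11mm1': N↓-sim [105, 94, 73, 45, 14, 1] end={s68} ∉↓L; 5/5 single-dels accept.
'mmjmj': |S_i|=[105, 98, 66, 35, 11, 1] end={s68} ∉↓L; 5/5 single-dels accept.
'mj1mm': N↓-sim [105, 98, 62, 33, 11, 2] end={s103,s68} — reject; 5/5 deletions ∈↓L.
'1m1jj1': run [105, 94, 72, 51, 29, 8, 1] end={s68} ∉↓L; 6/6 single-dels accept.
5 obstructions.

A = [jjmm, 11mm1, mmjmj, mj1mm, 1m1jj1].
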